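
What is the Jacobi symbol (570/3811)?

Factor out 2: 570 = 2·285. Since 3811 ≡ 3 (mod 8), (2/3811) = -1. Now have -(285/3811).
285 ≡ 1 (mod 4), so quadratic reciprocity gives (285/3811) = (3811/285). Reduce: 3811 ≡ 106 (mod 285). Now have -(106/285).
Factor out 2: 106 = 2·53. Since 285 ≡ 5 (mod 8), (2/285) = -1. Now have (53/285).
53 ≡ 1 (mod 4), so quadratic reciprocity gives (53/285) = (285/53). Reduce: 285 ≡ 20 (mod 53). Now have (20/53).
Factor out 2: 20 = 2^2·5. Since 53 ≡ 5 (mod 8), (2/53) = -1, and (2/53)^2 = +1. Now have (5/53).
5 ≡ 1 (mod 4), so quadratic reciprocity gives (5/53) = (53/5). Reduce: 53 ≡ 3 (mod 5). Now have (3/5).
5 ≡ 1 (mod 4), so quadratic reciprocity gives (3/5) = (5/3). Reduce: 5 ≡ 2 (mod 3). Now have (2/3).
Factor out 2: 2 = 2. Since 3 ≡ 3 (mod 8), (2/3) = -1. Now have -(1/3).
(1/3) = 1. Collecting the sign factors: -1.

-1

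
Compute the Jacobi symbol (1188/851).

-1

Reduce the numerator: 1188 ≡ 337 (mod 851), so (1188/851) = (337/851).
337 ≡ 1 (mod 4), so quadratic reciprocity gives (337/851) = (851/337). Reduce: 851 ≡ 177 (mod 337). Now have (177/337).
177 ≡ 1 (mod 4), so quadratic reciprocity gives (177/337) = (337/177). Reduce: 337 ≡ 160 (mod 177). Now have (160/177).
Factor out 2: 160 = 2^5·5. Since 177 ≡ 1 (mod 8), (2/177) = +1, and (2/177)^5 = +1. Now have (5/177).
5 ≡ 1 (mod 4), so quadratic reciprocity gives (5/177) = (177/5). Reduce: 177 ≡ 2 (mod 5). Now have (2/5).
Factor out 2: 2 = 2. Since 5 ≡ 5 (mod 8), (2/5) = -1. Now have -(1/5).
(1/5) = 1. Collecting the sign factors: -1.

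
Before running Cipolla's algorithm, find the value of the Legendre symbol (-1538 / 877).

Pull out -1: (-1538 / 877) = (-1 / 877)·(1538 / 877). Since 877 ≡ 1 (mod 4), (-1 / 877) = +1. Now have (1538 / 877).
Reduce the numerator: 1538 ≡ 661 (mod 877), so (1538 / 877) = (661 / 877).
661 ≡ 1 (mod 4), so quadratic reciprocity gives (661 / 877) = (877 / 661). Reduce: 877 ≡ 216 (mod 661). Now have (216 / 661).
Factor out 2: 216 = 2^3·27. Since 661 ≡ 5 (mod 8), (2 / 661) = -1, and (2 / 661)^3 = -1. Now have -(27 / 661).
661 ≡ 1 (mod 4), so quadratic reciprocity gives (27 / 661) = (661 / 27). Reduce: 661 ≡ 13 (mod 27). Now have -(13 / 27).
13 ≡ 1 (mod 4), so quadratic reciprocity gives (13 / 27) = (27 / 13). Reduce: 27 ≡ 1 (mod 13). Now have -(1 / 13).
(1 / 13) = 1. Collecting the sign factors: -1.

-1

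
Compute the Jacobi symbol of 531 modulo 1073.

-1

(531|1073)
  = (1073|531)    [QR: 1073 ≡ 1 mod 4, sign kept]
  = (11|531)    [1073 ≡ 11 mod 531]
  = -(531|11)    [QR: both ≡ 3 mod 4, sign flips]
  = -(3|11)    [531 ≡ 3 mod 11]
  = (11|3)    [QR: both ≡ 3 mod 4, sign flips]
  = (2|3)    [11 ≡ 2 mod 3]
  = -(1|3)    [3 ≡ 3 mod 8 ⇒ (2|3) = -1]
  = -1    [(1|3) = 1]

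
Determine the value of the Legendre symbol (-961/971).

(-961/971)
  = (10/971)    [-961 ≡ 10 mod 971]
  = -(5/971)    [971 ≡ 3 mod 8 ⇒ (2/971) = -1]
  = -(971/5)    [QR: 5 ≡ 1 mod 4, sign kept]
  = -(1/5)    [971 ≡ 1 mod 5]
  = -1    [(1/5) = 1]

-1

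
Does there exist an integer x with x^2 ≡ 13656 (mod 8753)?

yes

(13656|8753)
  = (4903|8753)    [13656 ≡ 4903 mod 8753]
  = (8753|4903)    [QR: 8753 ≡ 1 mod 4, sign kept]
  = (3850|4903)    [8753 ≡ 3850 mod 4903]
  = (1925|4903)    [4903 ≡ 7 mod 8 ⇒ (2|4903) = +1]
  = (4903|1925)    [QR: 1925 ≡ 1 mod 4, sign kept]
  = (1053|1925)    [4903 ≡ 1053 mod 1925]
  = (1925|1053)    [QR: 1053 ≡ 1 mod 4, sign kept]
  = (872|1053)    [1925 ≡ 872 mod 1053]
  = -(109|1053)    [1053 ≡ 5 mod 8 ⇒ (2|1053)^3 = -1]
  = -(1053|109)    [QR: 109 ≡ 1 mod 4, sign kept]
  = -(72|109)    [1053 ≡ 72 mod 109]
  = (9|109)    [109 ≡ 5 mod 8 ⇒ (2|109)^3 = -1]
  = (109|9)    [QR: 9 ≡ 1 mod 4, sign kept]
  = (1|9)    [109 ≡ 1 mod 9]
  = 1    [(1|9) = 1]
The Legendre symbol is 1, so x^2 ≡ 13656 (mod 8753) has solution.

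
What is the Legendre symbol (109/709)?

-1

109 ≡ 1 (mod 4), so quadratic reciprocity gives (109/709) = (709/109). Reduce: 709 ≡ 55 (mod 109). Now have (55/109).
109 ≡ 1 (mod 4), so quadratic reciprocity gives (55/109) = (109/55). Reduce: 109 ≡ 54 (mod 55). Now have (54/55).
Factor out 2: 54 = 2·27. Since 55 ≡ 7 (mod 8), (2/55) = +1. Now have (27/55).
Both 27 ≡ 3 and 55 ≡ 3 (mod 4), so reciprocity gives (27/55) = -(55/27). Reduce: 55 ≡ 1 (mod 27). Now have -(1/27).
(1/27) = 1. Collecting the sign factors: -1.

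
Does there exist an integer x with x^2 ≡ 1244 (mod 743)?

no

(1244|743)
  = (501|743)    [1244 ≡ 501 mod 743]
  = (743|501)    [QR: 501 ≡ 1 mod 4, sign kept]
  = (242|501)    [743 ≡ 242 mod 501]
  = -(121|501)    [501 ≡ 5 mod 8 ⇒ (2|501) = -1]
  = -(501|121)    [QR: 121 ≡ 1 mod 4, sign kept]
  = -(17|121)    [501 ≡ 17 mod 121]
  = -(121|17)    [QR: 17 ≡ 1 mod 4, sign kept]
  = -(2|17)    [121 ≡ 2 mod 17]
  = -(1|17)    [17 ≡ 1 mod 8 ⇒ (2|17) = +1]
  = -1    [(1|17) = 1]
(1244|743) = -1, and 743 is prime, so 1244 is not a quadratic residue mod 743.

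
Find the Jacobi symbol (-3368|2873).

1

(-3368|2873)
  = (3368|2873)    [2873 ≡ 1 mod 4 ⇒ (-1|2873) = +1]
  = (495|2873)    [3368 ≡ 495 mod 2873]
  = (2873|495)    [QR: 2873 ≡ 1 mod 4, sign kept]
  = (398|495)    [2873 ≡ 398 mod 495]
  = (199|495)    [495 ≡ 7 mod 8 ⇒ (2|495) = +1]
  = -(495|199)    [QR: both ≡ 3 mod 4, sign flips]
  = -(97|199)    [495 ≡ 97 mod 199]
  = -(199|97)    [QR: 97 ≡ 1 mod 4, sign kept]
  = -(5|97)    [199 ≡ 5 mod 97]
  = -(97|5)    [QR: 5 ≡ 1 mod 4, sign kept]
  = -(2|5)    [97 ≡ 2 mod 5]
  = (1|5)    [5 ≡ 5 mod 8 ⇒ (2|5) = -1]
  = 1    [(1|5) = 1]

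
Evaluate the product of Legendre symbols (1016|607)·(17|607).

1

By multiplicativity, (1016·17|607) = (1016|607)·(17|607).
First factor (1016|607):
(1016|607)
  = (409|607)    [1016 ≡ 409 mod 607]
  = (607|409)    [QR: 409 ≡ 1 mod 4, sign kept]
  = (198|409)    [607 ≡ 198 mod 409]
  = (99|409)    [409 ≡ 1 mod 8 ⇒ (2|409) = +1]
  = (409|99)    [QR: 409 ≡ 1 mod 4, sign kept]
  = (13|99)    [409 ≡ 13 mod 99]
  = (99|13)    [QR: 13 ≡ 1 mod 4, sign kept]
  = (8|13)    [99 ≡ 8 mod 13]
  = -(1|13)    [13 ≡ 5 mod 8 ⇒ (2|13)^3 = -1]
  = -1    [(1|13) = 1]
Second factor (17|607):
(17|607)
  = (607|17)    [QR: 17 ≡ 1 mod 4, sign kept]
  = (12|17)    [607 ≡ 12 mod 17]
  = (3|17)    [17 ≡ 1 mod 8 ⇒ (2|17)^2 = +1]
  = (17|3)    [QR: 17 ≡ 1 mod 4, sign kept]
  = (2|3)    [17 ≡ 2 mod 3]
  = -(1|3)    [3 ≡ 3 mod 8 ⇒ (2|3) = -1]
  = -1    [(1|3) = 1]
Product: (-1)·(-1) = 1.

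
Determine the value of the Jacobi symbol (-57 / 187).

-1

Reduce the numerator: -57 ≡ 130 (mod 187), so (-57 / 187) = (130 / 187).
Factor out 2: 130 = 2·65. Since 187 ≡ 3 (mod 8), (2 / 187) = -1. Now have -(65 / 187).
65 ≡ 1 (mod 4), so quadratic reciprocity gives (65 / 187) = (187 / 65). Reduce: 187 ≡ 57 (mod 65). Now have -(57 / 65).
57 ≡ 1 (mod 4), so quadratic reciprocity gives (57 / 65) = (65 / 57). Reduce: 65 ≡ 8 (mod 57). Now have -(8 / 57).
Factor out 2: 8 = 2^3. Since 57 ≡ 1 (mod 8), (2 / 57) = +1, and (2 / 57)^3 = +1. Now have -(1 / 57).
(1 / 57) = 1. Collecting the sign factors: -1.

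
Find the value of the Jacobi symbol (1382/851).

-1

Reduce the numerator: 1382 ≡ 531 (mod 851), so (1382/851) = (531/851).
Both 531 ≡ 3 and 851 ≡ 3 (mod 4), so reciprocity gives (531/851) = -(851/531). Reduce: 851 ≡ 320 (mod 531). Now have -(320/531).
Factor out 2: 320 = 2^6·5. Since 531 ≡ 3 (mod 8), (2/531) = -1, and (2/531)^6 = +1. Now have -(5/531).
5 ≡ 1 (mod 4), so quadratic reciprocity gives (5/531) = (531/5). Reduce: 531 ≡ 1 (mod 5). Now have -(1/5).
(1/5) = 1. Collecting the sign factors: -1.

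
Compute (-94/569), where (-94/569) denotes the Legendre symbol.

-1

Reduce the numerator: -94 ≡ 475 (mod 569), so (-94/569) = (475/569).
569 ≡ 1 (mod 4), so quadratic reciprocity gives (475/569) = (569/475). Reduce: 569 ≡ 94 (mod 475). Now have (94/475).
Factor out 2: 94 = 2·47. Since 475 ≡ 3 (mod 8), (2/475) = -1. Now have -(47/475).
Both 47 ≡ 3 and 475 ≡ 3 (mod 4), so reciprocity gives (47/475) = -(475/47). Reduce: 475 ≡ 5 (mod 47). Now have (5/47).
5 ≡ 1 (mod 4), so quadratic reciprocity gives (5/47) = (47/5). Reduce: 47 ≡ 2 (mod 5). Now have (2/5).
Factor out 2: 2 = 2. Since 5 ≡ 5 (mod 8), (2/5) = -1. Now have -(1/5).
(1/5) = 1. Collecting the sign factors: -1.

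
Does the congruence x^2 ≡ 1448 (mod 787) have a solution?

yes

(1448/787)
  = (661/787)    [1448 ≡ 661 mod 787]
  = (787/661)    [QR: 661 ≡ 1 mod 4, sign kept]
  = (126/661)    [787 ≡ 126 mod 661]
  = -(63/661)    [661 ≡ 5 mod 8 ⇒ (2/661) = -1]
  = -(661/63)    [QR: 661 ≡ 1 mod 4, sign kept]
  = -(31/63)    [661 ≡ 31 mod 63]
  = (63/31)    [QR: both ≡ 3 mod 4, sign flips]
  = (1/31)    [63 ≡ 1 mod 31]
  = 1    [(1/31) = 1]
(1448/787) = 1, and 787 is prime, so 1448 is a quadratic residue mod 787.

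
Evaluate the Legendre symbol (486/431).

(486/431)
  = (55/431)    [486 ≡ 55 mod 431]
  = -(431/55)    [QR: both ≡ 3 mod 4, sign flips]
  = -(46/55)    [431 ≡ 46 mod 55]
  = -(23/55)    [55 ≡ 7 mod 8 ⇒ (2/55) = +1]
  = (55/23)    [QR: both ≡ 3 mod 4, sign flips]
  = (9/23)    [55 ≡ 9 mod 23]
  = (23/9)    [QR: 9 ≡ 1 mod 4, sign kept]
  = (5/9)    [23 ≡ 5 mod 9]
  = (9/5)    [QR: 5 ≡ 1 mod 4, sign kept]
  = (4/5)    [9 ≡ 4 mod 5]
  = (1/5)    [5 ≡ 5 mod 8 ⇒ (2/5)^2 = +1]
  = 1    [(1/5) = 1]

1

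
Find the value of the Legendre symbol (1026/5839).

Factor out 2: 1026 = 2·513. Since 5839 ≡ 7 (mod 8), (2/5839) = +1. Now have (513/5839).
513 ≡ 1 (mod 4), so quadratic reciprocity gives (513/5839) = (5839/513). Reduce: 5839 ≡ 196 (mod 513). Now have (196/513).
Factor out 2: 196 = 2^2·49. Since 513 ≡ 1 (mod 8), (2/513) = +1, and (2/513)^2 = +1. Now have (49/513).
49 ≡ 1 (mod 4), so quadratic reciprocity gives (49/513) = (513/49). Reduce: 513 ≡ 23 (mod 49). Now have (23/49).
49 ≡ 1 (mod 4), so quadratic reciprocity gives (23/49) = (49/23). Reduce: 49 ≡ 3 (mod 23). Now have (3/23).
Both 3 ≡ 3 and 23 ≡ 3 (mod 4), so reciprocity gives (3/23) = -(23/3). Reduce: 23 ≡ 2 (mod 3). Now have -(2/3).
Factor out 2: 2 = 2. Since 3 ≡ 3 (mod 8), (2/3) = -1. Now have (1/3).
(1/3) = 1. Collecting the sign factors: 1.

1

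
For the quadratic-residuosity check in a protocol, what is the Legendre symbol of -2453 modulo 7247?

1

Pull out -1: (-2453 / 7247) = (-1 / 7247)·(2453 / 7247). Since 7247 ≡ 3 (mod 4), (-1 / 7247) = -1. Now have -(2453 / 7247).
2453 ≡ 1 (mod 4), so quadratic reciprocity gives (2453 / 7247) = (7247 / 2453). Reduce: 7247 ≡ 2341 (mod 2453). Now have -(2341 / 2453).
2341 ≡ 1 (mod 4), so quadratic reciprocity gives (2341 / 2453) = (2453 / 2341). Reduce: 2453 ≡ 112 (mod 2341). Now have -(112 / 2341).
Factor out 2: 112 = 2^4·7. Since 2341 ≡ 5 (mod 8), (2 / 2341) = -1, and (2 / 2341)^4 = +1. Now have -(7 / 2341).
2341 ≡ 1 (mod 4), so quadratic reciprocity gives (7 / 2341) = (2341 / 7). Reduce: 2341 ≡ 3 (mod 7). Now have -(3 / 7).
Both 3 ≡ 3 and 7 ≡ 3 (mod 4), so reciprocity gives (3 / 7) = -(7 / 3). Reduce: 7 ≡ 1 (mod 3). Now have (1 / 3).
(1 / 3) = 1. Collecting the sign factors: 1.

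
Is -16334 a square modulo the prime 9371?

yes

(-16334|9371)
  = -(16334|9371)    [9371 ≡ 3 mod 4 ⇒ (-1|9371) = -1]
  = -(6963|9371)    [16334 ≡ 6963 mod 9371]
  = (9371|6963)    [QR: both ≡ 3 mod 4, sign flips]
  = (2408|6963)    [9371 ≡ 2408 mod 6963]
  = -(301|6963)    [6963 ≡ 3 mod 8 ⇒ (2|6963)^3 = -1]
  = -(6963|301)    [QR: 301 ≡ 1 mod 4, sign kept]
  = -(40|301)    [6963 ≡ 40 mod 301]
  = (5|301)    [301 ≡ 5 mod 8 ⇒ (2|301)^3 = -1]
  = (301|5)    [QR: 5 ≡ 1 mod 4, sign kept]
  = (1|5)    [301 ≡ 1 mod 5]
  = 1    [(1|5) = 1]
The Legendre symbol is 1, so x^2 ≡ -16334 (mod 9371) has solution.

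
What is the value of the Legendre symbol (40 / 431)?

Factor out 2: 40 = 2^3·5. Since 431 ≡ 7 (mod 8), (2 / 431) = +1, and (2 / 431)^3 = +1. Now have (5 / 431).
5 ≡ 1 (mod 4), so quadratic reciprocity gives (5 / 431) = (431 / 5). Reduce: 431 ≡ 1 (mod 5). Now have (1 / 5).
(1 / 5) = 1. Collecting the sign factors: 1.

1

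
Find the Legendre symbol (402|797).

1

(402|797)
  = -(201|797)    [797 ≡ 5 mod 8 ⇒ (2|797) = -1]
  = -(797|201)    [QR: 201 ≡ 1 mod 4, sign kept]
  = -(194|201)    [797 ≡ 194 mod 201]
  = -(97|201)    [201 ≡ 1 mod 8 ⇒ (2|201) = +1]
  = -(201|97)    [QR: 97 ≡ 1 mod 4, sign kept]
  = -(7|97)    [201 ≡ 7 mod 97]
  = -(97|7)    [QR: 97 ≡ 1 mod 4, sign kept]
  = -(6|7)    [97 ≡ 6 mod 7]
  = -(3|7)    [7 ≡ 7 mod 8 ⇒ (2|7) = +1]
  = (7|3)    [QR: both ≡ 3 mod 4, sign flips]
  = (1|3)    [7 ≡ 1 mod 3]
  = 1    [(1|3) = 1]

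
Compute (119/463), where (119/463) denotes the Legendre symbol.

-1

Both 119 ≡ 3 and 463 ≡ 3 (mod 4), so reciprocity gives (119/463) = -(463/119). Reduce: 463 ≡ 106 (mod 119). Now have -(106/119).
Factor out 2: 106 = 2·53. Since 119 ≡ 7 (mod 8), (2/119) = +1. Now have -(53/119).
53 ≡ 1 (mod 4), so quadratic reciprocity gives (53/119) = (119/53). Reduce: 119 ≡ 13 (mod 53). Now have -(13/53).
13 ≡ 1 (mod 4), so quadratic reciprocity gives (13/53) = (53/13). Reduce: 53 ≡ 1 (mod 13). Now have -(1/13).
(1/13) = 1. Collecting the sign factors: -1.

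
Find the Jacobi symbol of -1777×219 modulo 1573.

By multiplicativity, (-1777·219/1573) = (-1777/1573)·(219/1573).
First factor (-1777/1573):
Pull out -1: (-1777/1573) = (-1/1573)·(1777/1573). Since 1573 ≡ 1 (mod 4), (-1/1573) = +1. Now have (1777/1573).
Reduce the numerator: 1777 ≡ 204 (mod 1573), so (1777/1573) = (204/1573).
Factor out 2: 204 = 2^2·51. Since 1573 ≡ 5 (mod 8), (2/1573) = -1, and (2/1573)^2 = +1. Now have (51/1573).
1573 ≡ 1 (mod 4), so quadratic reciprocity gives (51/1573) = (1573/51). Reduce: 1573 ≡ 43 (mod 51). Now have (43/51).
Both 43 ≡ 3 and 51 ≡ 3 (mod 4), so reciprocity gives (43/51) = -(51/43). Reduce: 51 ≡ 8 (mod 43). Now have -(8/43).
Factor out 2: 8 = 2^3. Since 43 ≡ 3 (mod 8), (2/43) = -1, and (2/43)^3 = -1. Now have (1/43).
(1/43) = 1. Collecting the sign factors: 1.
Second factor (219/1573):
1573 ≡ 1 (mod 4), so quadratic reciprocity gives (219/1573) = (1573/219). Reduce: 1573 ≡ 40 (mod 219). Now have (40/219).
Factor out 2: 40 = 2^3·5. Since 219 ≡ 3 (mod 8), (2/219) = -1, and (2/219)^3 = -1. Now have -(5/219).
5 ≡ 1 (mod 4), so quadratic reciprocity gives (5/219) = (219/5). Reduce: 219 ≡ 4 (mod 5). Now have -(4/5).
Factor out 2: 4 = 2^2. Since 5 ≡ 5 (mod 8), (2/5) = -1, and (2/5)^2 = +1. Now have -(1/5).
(1/5) = 1. Collecting the sign factors: -1.
Product: (1)·(-1) = -1.

-1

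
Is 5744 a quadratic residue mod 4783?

yes

Reduce the numerator: 5744 ≡ 961 (mod 4783), so (5744/4783) = (961/4783).
961 ≡ 1 (mod 4), so quadratic reciprocity gives (961/4783) = (4783/961). Reduce: 4783 ≡ 939 (mod 961). Now have (939/961).
961 ≡ 1 (mod 4), so quadratic reciprocity gives (939/961) = (961/939). Reduce: 961 ≡ 22 (mod 939). Now have (22/939).
Factor out 2: 22 = 2·11. Since 939 ≡ 3 (mod 8), (2/939) = -1. Now have -(11/939).
Both 11 ≡ 3 and 939 ≡ 3 (mod 4), so reciprocity gives (11/939) = -(939/11). Reduce: 939 ≡ 4 (mod 11). Now have (4/11).
Factor out 2: 4 = 2^2. Since 11 ≡ 3 (mod 8), (2/11) = -1, and (2/11)^2 = +1. Now have (1/11).
(1/11) = 1. Collecting the sign factors: 1.
(5744/4783) = 1, and 4783 is prime, so 5744 is a quadratic residue mod 4783.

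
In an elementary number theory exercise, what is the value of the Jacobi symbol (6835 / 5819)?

1

Reduce the numerator: 6835 ≡ 1016 (mod 5819), so (6835 / 5819) = (1016 / 5819).
Factor out 2: 1016 = 2^3·127. Since 5819 ≡ 3 (mod 8), (2 / 5819) = -1, and (2 / 5819)^3 = -1. Now have -(127 / 5819).
Both 127 ≡ 3 and 5819 ≡ 3 (mod 4), so reciprocity gives (127 / 5819) = -(5819 / 127). Reduce: 5819 ≡ 104 (mod 127). Now have (104 / 127).
Factor out 2: 104 = 2^3·13. Since 127 ≡ 7 (mod 8), (2 / 127) = +1, and (2 / 127)^3 = +1. Now have (13 / 127).
13 ≡ 1 (mod 4), so quadratic reciprocity gives (13 / 127) = (127 / 13). Reduce: 127 ≡ 10 (mod 13). Now have (10 / 13).
Factor out 2: 10 = 2·5. Since 13 ≡ 5 (mod 8), (2 / 13) = -1. Now have -(5 / 13).
5 ≡ 1 (mod 4), so quadratic reciprocity gives (5 / 13) = (13 / 5). Reduce: 13 ≡ 3 (mod 5). Now have -(3 / 5).
5 ≡ 1 (mod 4), so quadratic reciprocity gives (3 / 5) = (5 / 3). Reduce: 5 ≡ 2 (mod 3). Now have -(2 / 3).
Factor out 2: 2 = 2. Since 3 ≡ 3 (mod 8), (2 / 3) = -1. Now have (1 / 3).
(1 / 3) = 1. Collecting the sign factors: 1.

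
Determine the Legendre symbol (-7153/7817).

-1

Reduce the numerator: -7153 ≡ 664 (mod 7817), so (-7153/7817) = (664/7817).
Factor out 2: 664 = 2^3·83. Since 7817 ≡ 1 (mod 8), (2/7817) = +1, and (2/7817)^3 = +1. Now have (83/7817).
7817 ≡ 1 (mod 4), so quadratic reciprocity gives (83/7817) = (7817/83). Reduce: 7817 ≡ 15 (mod 83). Now have (15/83).
Both 15 ≡ 3 and 83 ≡ 3 (mod 4), so reciprocity gives (15/83) = -(83/15). Reduce: 83 ≡ 8 (mod 15). Now have -(8/15).
Factor out 2: 8 = 2^3. Since 15 ≡ 7 (mod 8), (2/15) = +1, and (2/15)^3 = +1. Now have -(1/15).
(1/15) = 1. Collecting the sign factors: -1.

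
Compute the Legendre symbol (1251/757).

(1251/757)
  = (494/757)    [1251 ≡ 494 mod 757]
  = -(247/757)    [757 ≡ 5 mod 8 ⇒ (2/757) = -1]
  = -(757/247)    [QR: 757 ≡ 1 mod 4, sign kept]
  = -(16/247)    [757 ≡ 16 mod 247]
  = -(1/247)    [247 ≡ 7 mod 8 ⇒ (2/247)^4 = +1]
  = -1    [(1/247) = 1]

-1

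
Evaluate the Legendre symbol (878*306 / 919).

1

By multiplicativity, (878·306 / 919) = (878 / 919)·(306 / 919).
First factor (878 / 919):
Factor out 2: 878 = 2·439. Since 919 ≡ 7 (mod 8), (2 / 919) = +1. Now have (439 / 919).
Both 439 ≡ 3 and 919 ≡ 3 (mod 4), so reciprocity gives (439 / 919) = -(919 / 439). Reduce: 919 ≡ 41 (mod 439). Now have -(41 / 439).
41 ≡ 1 (mod 4), so quadratic reciprocity gives (41 / 439) = (439 / 41). Reduce: 439 ≡ 29 (mod 41). Now have -(29 / 41).
29 ≡ 1 (mod 4), so quadratic reciprocity gives (29 / 41) = (41 / 29). Reduce: 41 ≡ 12 (mod 29). Now have -(12 / 29).
Factor out 2: 12 = 2^2·3. Since 29 ≡ 5 (mod 8), (2 / 29) = -1, and (2 / 29)^2 = +1. Now have -(3 / 29).
29 ≡ 1 (mod 4), so quadratic reciprocity gives (3 / 29) = (29 / 3). Reduce: 29 ≡ 2 (mod 3). Now have -(2 / 3).
Factor out 2: 2 = 2. Since 3 ≡ 3 (mod 8), (2 / 3) = -1. Now have (1 / 3).
(1 / 3) = 1. Collecting the sign factors: 1.
Second factor (306 / 919):
Factor out 2: 306 = 2·153. Since 919 ≡ 7 (mod 8), (2 / 919) = +1. Now have (153 / 919).
153 ≡ 1 (mod 4), so quadratic reciprocity gives (153 / 919) = (919 / 153). Reduce: 919 ≡ 1 (mod 153). Now have (1 / 153).
(1 / 153) = 1. Collecting the sign factors: 1.
Product: (1)·(1) = 1.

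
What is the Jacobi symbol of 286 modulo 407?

0

Factor out 2: 286 = 2·143. Since 407 ≡ 7 (mod 8), (2/407) = +1. Now have (143/407).
Both 143 ≡ 3 and 407 ≡ 3 (mod 4), so reciprocity gives (143/407) = -(407/143). Reduce: 407 ≡ 121 (mod 143). Now have -(121/143).
121 ≡ 1 (mod 4), so quadratic reciprocity gives (121/143) = (143/121). Reduce: 143 ≡ 22 (mod 121). Now have -(22/121).
Factor out 2: 22 = 2·11. Since 121 ≡ 1 (mod 8), (2/121) = +1. Now have -(11/121).
121 ≡ 1 (mod 4), so quadratic reciprocity gives (11/121) = (121/11). Reduce: 121 ≡ 0 (mod 11). Now have -(0/11).
The numerator is now 0 with denominator 11 > 1: the symbol is 0.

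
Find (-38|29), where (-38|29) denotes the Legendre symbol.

1

Pull out -1: (-38|29) = (-1|29)·(38|29). Since 29 ≡ 1 (mod 4), (-1|29) = +1. Now have (38|29).
Reduce the numerator: 38 ≡ 9 (mod 29), so (38|29) = (9|29).
9 ≡ 1 (mod 4), so quadratic reciprocity gives (9|29) = (29|9). Reduce: 29 ≡ 2 (mod 9). Now have (2|9).
Factor out 2: 2 = 2. Since 9 ≡ 1 (mod 8), (2|9) = +1. Now have (1|9).
(1|9) = 1. Collecting the sign factors: 1.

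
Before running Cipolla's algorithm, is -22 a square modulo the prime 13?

yes

Pull out -1: (-22|13) = (-1|13)·(22|13). Since 13 ≡ 1 (mod 4), (-1|13) = +1. Now have (22|13).
Reduce the numerator: 22 ≡ 9 (mod 13), so (22|13) = (9|13).
9 ≡ 1 (mod 4), so quadratic reciprocity gives (9|13) = (13|9). Reduce: 13 ≡ 4 (mod 9). Now have (4|9).
Factor out 2: 4 = 2^2. Since 9 ≡ 1 (mod 8), (2|9) = +1, and (2|9)^2 = +1. Now have (1|9).
(1|9) = 1. Collecting the sign factors: 1.
(-22|13) = 1, and 13 is prime, so -22 is a quadratic residue mod 13.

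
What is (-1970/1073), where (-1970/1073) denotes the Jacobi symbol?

Pull out -1: (-1970/1073) = (-1/1073)·(1970/1073). Since 1073 ≡ 1 (mod 4), (-1/1073) = +1. Now have (1970/1073).
Reduce the numerator: 1970 ≡ 897 (mod 1073), so (1970/1073) = (897/1073).
897 ≡ 1 (mod 4), so quadratic reciprocity gives (897/1073) = (1073/897). Reduce: 1073 ≡ 176 (mod 897). Now have (176/897).
Factor out 2: 176 = 2^4·11. Since 897 ≡ 1 (mod 8), (2/897) = +1, and (2/897)^4 = +1. Now have (11/897).
897 ≡ 1 (mod 4), so quadratic reciprocity gives (11/897) = (897/11). Reduce: 897 ≡ 6 (mod 11). Now have (6/11).
Factor out 2: 6 = 2·3. Since 11 ≡ 3 (mod 8), (2/11) = -1. Now have -(3/11).
Both 3 ≡ 3 and 11 ≡ 3 (mod 4), so reciprocity gives (3/11) = -(11/3). Reduce: 11 ≡ 2 (mod 3). Now have (2/3).
Factor out 2: 2 = 2. Since 3 ≡ 3 (mod 8), (2/3) = -1. Now have -(1/3).
(1/3) = 1. Collecting the sign factors: -1.

-1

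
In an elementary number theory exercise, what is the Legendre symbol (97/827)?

-1

(97/827)
  = (827/97)    [QR: 97 ≡ 1 mod 4, sign kept]
  = (51/97)    [827 ≡ 51 mod 97]
  = (97/51)    [QR: 97 ≡ 1 mod 4, sign kept]
  = (46/51)    [97 ≡ 46 mod 51]
  = -(23/51)    [51 ≡ 3 mod 8 ⇒ (2/51) = -1]
  = (51/23)    [QR: both ≡ 3 mod 4, sign flips]
  = (5/23)    [51 ≡ 5 mod 23]
  = (23/5)    [QR: 5 ≡ 1 mod 4, sign kept]
  = (3/5)    [23 ≡ 3 mod 5]
  = (5/3)    [QR: 5 ≡ 1 mod 4, sign kept]
  = (2/3)    [5 ≡ 2 mod 3]
  = -(1/3)    [3 ≡ 3 mod 8 ⇒ (2/3) = -1]
  = -1    [(1/3) = 1]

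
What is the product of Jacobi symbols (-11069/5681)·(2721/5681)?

By multiplicativity, (-11069·2721/5681) = (-11069/5681)·(2721/5681).
First factor (-11069/5681):
(-11069/5681)
  = (293/5681)    [-11069 ≡ 293 mod 5681]
  = (5681/293)    [QR: 293 ≡ 1 mod 4, sign kept]
  = (114/293)    [5681 ≡ 114 mod 293]
  = -(57/293)    [293 ≡ 5 mod 8 ⇒ (2/293) = -1]
  = -(293/57)    [QR: 57 ≡ 1 mod 4, sign kept]
  = -(8/57)    [293 ≡ 8 mod 57]
  = -(1/57)    [57 ≡ 1 mod 8 ⇒ (2/57)^3 = +1]
  = -1    [(1/57) = 1]
Second factor (2721/5681):
(2721/5681)
  = (5681/2721)    [QR: 2721 ≡ 1 mod 4, sign kept]
  = (239/2721)    [5681 ≡ 239 mod 2721]
  = (2721/239)    [QR: 2721 ≡ 1 mod 4, sign kept]
  = (92/239)    [2721 ≡ 92 mod 239]
  = (23/239)    [239 ≡ 7 mod 8 ⇒ (2/239)^2 = +1]
  = -(239/23)    [QR: both ≡ 3 mod 4, sign flips]
  = -(9/23)    [239 ≡ 9 mod 23]
  = -(23/9)    [QR: 9 ≡ 1 mod 4, sign kept]
  = -(5/9)    [23 ≡ 5 mod 9]
  = -(9/5)    [QR: 5 ≡ 1 mod 4, sign kept]
  = -(4/5)    [9 ≡ 4 mod 5]
  = -(1/5)    [5 ≡ 5 mod 8 ⇒ (2/5)^2 = +1]
  = -1    [(1/5) = 1]
Product: (-1)·(-1) = 1.

1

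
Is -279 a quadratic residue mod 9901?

(-279/9901)
  = (279/9901)    [9901 ≡ 1 mod 4 ⇒ (-1/9901) = +1]
  = (9901/279)    [QR: 9901 ≡ 1 mod 4, sign kept]
  = (136/279)    [9901 ≡ 136 mod 279]
  = (17/279)    [279 ≡ 7 mod 8 ⇒ (2/279)^3 = +1]
  = (279/17)    [QR: 17 ≡ 1 mod 4, sign kept]
  = (7/17)    [279 ≡ 7 mod 17]
  = (17/7)    [QR: 17 ≡ 1 mod 4, sign kept]
  = (3/7)    [17 ≡ 3 mod 7]
  = -(7/3)    [QR: both ≡ 3 mod 4, sign flips]
  = -(1/3)    [7 ≡ 1 mod 3]
  = -1    [(1/3) = 1]
(-279/9901) = -1, and 9901 is prime, so -279 is not a quadratic residue mod 9901.

no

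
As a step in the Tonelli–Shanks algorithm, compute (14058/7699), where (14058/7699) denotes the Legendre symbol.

-1

Reduce the numerator: 14058 ≡ 6359 (mod 7699), so (14058/7699) = (6359/7699).
Both 6359 ≡ 3 and 7699 ≡ 3 (mod 4), so reciprocity gives (6359/7699) = -(7699/6359). Reduce: 7699 ≡ 1340 (mod 6359). Now have -(1340/6359).
Factor out 2: 1340 = 2^2·335. Since 6359 ≡ 7 (mod 8), (2/6359) = +1, and (2/6359)^2 = +1. Now have -(335/6359).
Both 335 ≡ 3 and 6359 ≡ 3 (mod 4), so reciprocity gives (335/6359) = -(6359/335). Reduce: 6359 ≡ 329 (mod 335). Now have (329/335).
329 ≡ 1 (mod 4), so quadratic reciprocity gives (329/335) = (335/329). Reduce: 335 ≡ 6 (mod 329). Now have (6/329).
Factor out 2: 6 = 2·3. Since 329 ≡ 1 (mod 8), (2/329) = +1. Now have (3/329).
329 ≡ 1 (mod 4), so quadratic reciprocity gives (3/329) = (329/3). Reduce: 329 ≡ 2 (mod 3). Now have (2/3).
Factor out 2: 2 = 2. Since 3 ≡ 3 (mod 8), (2/3) = -1. Now have -(1/3).
(1/3) = 1. Collecting the sign factors: -1.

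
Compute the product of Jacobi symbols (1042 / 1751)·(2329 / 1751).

0

By multiplicativity, (1042·2329 / 1751) = (1042 / 1751)·(2329 / 1751).
First factor (1042 / 1751):
Factor out 2: 1042 = 2·521. Since 1751 ≡ 7 (mod 8), (2 / 1751) = +1. Now have (521 / 1751).
521 ≡ 1 (mod 4), so quadratic reciprocity gives (521 / 1751) = (1751 / 521). Reduce: 1751 ≡ 188 (mod 521). Now have (188 / 521).
Factor out 2: 188 = 2^2·47. Since 521 ≡ 1 (mod 8), (2 / 521) = +1, and (2 / 521)^2 = +1. Now have (47 / 521).
521 ≡ 1 (mod 4), so quadratic reciprocity gives (47 / 521) = (521 / 47). Reduce: 521 ≡ 4 (mod 47). Now have (4 / 47).
Factor out 2: 4 = 2^2. Since 47 ≡ 7 (mod 8), (2 / 47) = +1, and (2 / 47)^2 = +1. Now have (1 / 47).
(1 / 47) = 1. Collecting the sign factors: 1.
Second factor (2329 / 1751):
Reduce the numerator: 2329 ≡ 578 (mod 1751), so (2329 / 1751) = (578 / 1751).
Factor out 2: 578 = 2·289. Since 1751 ≡ 7 (mod 8), (2 / 1751) = +1. Now have (289 / 1751).
289 ≡ 1 (mod 4), so quadratic reciprocity gives (289 / 1751) = (1751 / 289). Reduce: 1751 ≡ 17 (mod 289). Now have (17 / 289).
17 ≡ 1 (mod 4), so quadratic reciprocity gives (17 / 289) = (289 / 17). Reduce: 289 ≡ 0 (mod 17). Now have (0 / 17).
The numerator is now 0 with denominator 17 > 1: the symbol is 0.
Product: (1)·(0) = 0.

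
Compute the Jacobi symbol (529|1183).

529 ≡ 1 (mod 4), so quadratic reciprocity gives (529|1183) = (1183|529). Reduce: 1183 ≡ 125 (mod 529). Now have (125|529).
125 ≡ 1 (mod 4), so quadratic reciprocity gives (125|529) = (529|125). Reduce: 529 ≡ 29 (mod 125). Now have (29|125).
29 ≡ 1 (mod 4), so quadratic reciprocity gives (29|125) = (125|29). Reduce: 125 ≡ 9 (mod 29). Now have (9|29).
9 ≡ 1 (mod 4), so quadratic reciprocity gives (9|29) = (29|9). Reduce: 29 ≡ 2 (mod 9). Now have (2|9).
Factor out 2: 2 = 2. Since 9 ≡ 1 (mod 8), (2|9) = +1. Now have (1|9).
(1|9) = 1. Collecting the sign factors: 1.

1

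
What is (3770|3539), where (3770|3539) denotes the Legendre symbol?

(3770|3539)
  = (231|3539)    [3770 ≡ 231 mod 3539]
  = -(3539|231)    [QR: both ≡ 3 mod 4, sign flips]
  = -(74|231)    [3539 ≡ 74 mod 231]
  = -(37|231)    [231 ≡ 7 mod 8 ⇒ (2|231) = +1]
  = -(231|37)    [QR: 37 ≡ 1 mod 4, sign kept]
  = -(9|37)    [231 ≡ 9 mod 37]
  = -(37|9)    [QR: 9 ≡ 1 mod 4, sign kept]
  = -(1|9)    [37 ≡ 1 mod 9]
  = -1    [(1|9) = 1]

-1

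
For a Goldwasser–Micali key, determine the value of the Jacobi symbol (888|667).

(888|667)
  = (221|667)    [888 ≡ 221 mod 667]
  = (667|221)    [QR: 221 ≡ 1 mod 4, sign kept]
  = (4|221)    [667 ≡ 4 mod 221]
  = (1|221)    [221 ≡ 5 mod 8 ⇒ (2|221)^2 = +1]
  = 1    [(1|221) = 1]

1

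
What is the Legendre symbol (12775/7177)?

Reduce the numerator: 12775 ≡ 5598 (mod 7177), so (12775/7177) = (5598/7177).
Factor out 2: 5598 = 2·2799. Since 7177 ≡ 1 (mod 8), (2/7177) = +1. Now have (2799/7177).
7177 ≡ 1 (mod 4), so quadratic reciprocity gives (2799/7177) = (7177/2799). Reduce: 7177 ≡ 1579 (mod 2799). Now have (1579/2799).
Both 1579 ≡ 3 and 2799 ≡ 3 (mod 4), so reciprocity gives (1579/2799) = -(2799/1579). Reduce: 2799 ≡ 1220 (mod 1579). Now have -(1220/1579).
Factor out 2: 1220 = 2^2·305. Since 1579 ≡ 3 (mod 8), (2/1579) = -1, and (2/1579)^2 = +1. Now have -(305/1579).
305 ≡ 1 (mod 4), so quadratic reciprocity gives (305/1579) = (1579/305). Reduce: 1579 ≡ 54 (mod 305). Now have -(54/305).
Factor out 2: 54 = 2·27. Since 305 ≡ 1 (mod 8), (2/305) = +1. Now have -(27/305).
305 ≡ 1 (mod 4), so quadratic reciprocity gives (27/305) = (305/27). Reduce: 305 ≡ 8 (mod 27). Now have -(8/27).
Factor out 2: 8 = 2^3. Since 27 ≡ 3 (mod 8), (2/27) = -1, and (2/27)^3 = -1. Now have (1/27).
(1/27) = 1. Collecting the sign factors: 1.

1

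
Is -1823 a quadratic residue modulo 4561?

yes

(-1823/4561)
  = (1823/4561)    [4561 ≡ 1 mod 4 ⇒ (-1/4561) = +1]
  = (4561/1823)    [QR: 4561 ≡ 1 mod 4, sign kept]
  = (915/1823)    [4561 ≡ 915 mod 1823]
  = -(1823/915)    [QR: both ≡ 3 mod 4, sign flips]
  = -(908/915)    [1823 ≡ 908 mod 915]
  = -(227/915)    [915 ≡ 3 mod 8 ⇒ (2/915)^2 = +1]
  = (915/227)    [QR: both ≡ 3 mod 4, sign flips]
  = (7/227)    [915 ≡ 7 mod 227]
  = -(227/7)    [QR: both ≡ 3 mod 4, sign flips]
  = -(3/7)    [227 ≡ 3 mod 7]
  = (7/3)    [QR: both ≡ 3 mod 4, sign flips]
  = (1/3)    [7 ≡ 1 mod 3]
  = 1    [(1/3) = 1]
The Legendre symbol is 1, so x^2 ≡ -1823 (mod 4561) has solution.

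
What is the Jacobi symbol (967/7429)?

1

(967/7429)
  = (7429/967)    [QR: 7429 ≡ 1 mod 4, sign kept]
  = (660/967)    [7429 ≡ 660 mod 967]
  = (165/967)    [967 ≡ 7 mod 8 ⇒ (2/967)^2 = +1]
  = (967/165)    [QR: 165 ≡ 1 mod 4, sign kept]
  = (142/165)    [967 ≡ 142 mod 165]
  = -(71/165)    [165 ≡ 5 mod 8 ⇒ (2/165) = -1]
  = -(165/71)    [QR: 165 ≡ 1 mod 4, sign kept]
  = -(23/71)    [165 ≡ 23 mod 71]
  = (71/23)    [QR: both ≡ 3 mod 4, sign flips]
  = (2/23)    [71 ≡ 2 mod 23]
  = (1/23)    [23 ≡ 7 mod 8 ⇒ (2/23) = +1]
  = 1    [(1/23) = 1]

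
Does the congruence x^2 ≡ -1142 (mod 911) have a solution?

Pull out -1: (-1142/911) = (-1/911)·(1142/911). Since 911 ≡ 3 (mod 4), (-1/911) = -1. Now have -(1142/911).
Reduce the numerator: 1142 ≡ 231 (mod 911), so (1142/911) = (231/911).
Both 231 ≡ 3 and 911 ≡ 3 (mod 4), so reciprocity gives (231/911) = -(911/231). Reduce: 911 ≡ 218 (mod 231). Now have (218/231).
Factor out 2: 218 = 2·109. Since 231 ≡ 7 (mod 8), (2/231) = +1. Now have (109/231).
109 ≡ 1 (mod 4), so quadratic reciprocity gives (109/231) = (231/109). Reduce: 231 ≡ 13 (mod 109). Now have (13/109).
13 ≡ 1 (mod 4), so quadratic reciprocity gives (13/109) = (109/13). Reduce: 109 ≡ 5 (mod 13). Now have (5/13).
5 ≡ 1 (mod 4), so quadratic reciprocity gives (5/13) = (13/5). Reduce: 13 ≡ 3 (mod 5). Now have (3/5).
5 ≡ 1 (mod 4), so quadratic reciprocity gives (3/5) = (5/3). Reduce: 5 ≡ 2 (mod 3). Now have (2/3).
Factor out 2: 2 = 2. Since 3 ≡ 3 (mod 8), (2/3) = -1. Now have -(1/3).
(1/3) = 1. Collecting the sign factors: -1.
The Legendre symbol is -1, so x^2 ≡ -1142 (mod 911) has no solution.

no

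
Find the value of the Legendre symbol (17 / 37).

(17 / 37)
  = (37 / 17)    [QR: 17 ≡ 1 mod 4, sign kept]
  = (3 / 17)    [37 ≡ 3 mod 17]
  = (17 / 3)    [QR: 17 ≡ 1 mod 4, sign kept]
  = (2 / 3)    [17 ≡ 2 mod 3]
  = -(1 / 3)    [3 ≡ 3 mod 8 ⇒ (2 / 3) = -1]
  = -1    [(1 / 3) = 1]

-1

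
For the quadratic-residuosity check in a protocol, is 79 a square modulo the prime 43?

(79/43)
  = (36/43)    [79 ≡ 36 mod 43]
  = (9/43)    [43 ≡ 3 mod 8 ⇒ (2/43)^2 = +1]
  = (43/9)    [QR: 9 ≡ 1 mod 4, sign kept]
  = (7/9)    [43 ≡ 7 mod 9]
  = (9/7)    [QR: 9 ≡ 1 mod 4, sign kept]
  = (2/7)    [9 ≡ 2 mod 7]
  = (1/7)    [7 ≡ 7 mod 8 ⇒ (2/7) = +1]
  = 1    [(1/7) = 1]
(79/43) = 1, and 43 is prime, so 79 is a quadratic residue mod 43.

yes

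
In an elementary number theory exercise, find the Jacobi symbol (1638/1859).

0

(1638/1859)
  = -(819/1859)    [1859 ≡ 3 mod 8 ⇒ (2/1859) = -1]
  = (1859/819)    [QR: both ≡ 3 mod 4, sign flips]
  = (221/819)    [1859 ≡ 221 mod 819]
  = (819/221)    [QR: 221 ≡ 1 mod 4, sign kept]
  = (156/221)    [819 ≡ 156 mod 221]
  = (39/221)    [221 ≡ 5 mod 8 ⇒ (2/221)^2 = +1]
  = (221/39)    [QR: 221 ≡ 1 mod 4, sign kept]
  = (26/39)    [221 ≡ 26 mod 39]
  = (13/39)    [39 ≡ 7 mod 8 ⇒ (2/39) = +1]
  = (39/13)    [QR: 13 ≡ 1 mod 4, sign kept]
  = (0/13)    [39 ≡ 0 mod 13]
  = 0    [numerator 0, gcd > 1]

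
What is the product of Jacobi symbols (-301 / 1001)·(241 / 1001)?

By multiplicativity, (-301·241 / 1001) = (-301 / 1001)·(241 / 1001).
First factor (-301 / 1001):
(-301 / 1001)
  = (700 / 1001)    [-301 ≡ 700 mod 1001]
  = (175 / 1001)    [1001 ≡ 1 mod 8 ⇒ (2 / 1001)^2 = +1]
  = (1001 / 175)    [QR: 1001 ≡ 1 mod 4, sign kept]
  = (126 / 175)    [1001 ≡ 126 mod 175]
  = (63 / 175)    [175 ≡ 7 mod 8 ⇒ (2 / 175) = +1]
  = -(175 / 63)    [QR: both ≡ 3 mod 4, sign flips]
  = -(49 / 63)    [175 ≡ 49 mod 63]
  = -(63 / 49)    [QR: 49 ≡ 1 mod 4, sign kept]
  = -(14 / 49)    [63 ≡ 14 mod 49]
  = -(7 / 49)    [49 ≡ 1 mod 8 ⇒ (2 / 49) = +1]
  = -(49 / 7)    [QR: 49 ≡ 1 mod 4, sign kept]
  = -(0 / 7)    [49 ≡ 0 mod 7]
  = 0    [numerator 0, gcd > 1]
Second factor (241 / 1001):
(241 / 1001)
  = (1001 / 241)    [QR: 241 ≡ 1 mod 4, sign kept]
  = (37 / 241)    [1001 ≡ 37 mod 241]
  = (241 / 37)    [QR: 37 ≡ 1 mod 4, sign kept]
  = (19 / 37)    [241 ≡ 19 mod 37]
  = (37 / 19)    [QR: 37 ≡ 1 mod 4, sign kept]
  = (18 / 19)    [37 ≡ 18 mod 19]
  = -(9 / 19)    [19 ≡ 3 mod 8 ⇒ (2 / 19) = -1]
  = -(19 / 9)    [QR: 9 ≡ 1 mod 4, sign kept]
  = -(1 / 9)    [19 ≡ 1 mod 9]
  = -1    [(1 / 9) = 1]
Product: (0)·(-1) = 0.

0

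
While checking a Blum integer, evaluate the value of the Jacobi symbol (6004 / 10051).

0

Factor out 2: 6004 = 2^2·1501. Since 10051 ≡ 3 (mod 8), (2 / 10051) = -1, and (2 / 10051)^2 = +1. Now have (1501 / 10051).
1501 ≡ 1 (mod 4), so quadratic reciprocity gives (1501 / 10051) = (10051 / 1501). Reduce: 10051 ≡ 1045 (mod 1501). Now have (1045 / 1501).
1045 ≡ 1 (mod 4), so quadratic reciprocity gives (1045 / 1501) = (1501 / 1045). Reduce: 1501 ≡ 456 (mod 1045). Now have (456 / 1045).
Factor out 2: 456 = 2^3·57. Since 1045 ≡ 5 (mod 8), (2 / 1045) = -1, and (2 / 1045)^3 = -1. Now have -(57 / 1045).
57 ≡ 1 (mod 4), so quadratic reciprocity gives (57 / 1045) = (1045 / 57). Reduce: 1045 ≡ 19 (mod 57). Now have -(19 / 57).
57 ≡ 1 (mod 4), so quadratic reciprocity gives (19 / 57) = (57 / 19). Reduce: 57 ≡ 0 (mod 19). Now have -(0 / 19).
The numerator is now 0 with denominator 19 > 1: the symbol is 0.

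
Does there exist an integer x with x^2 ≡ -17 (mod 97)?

Pull out -1: (-17/97) = (-1/97)·(17/97). Since 97 ≡ 1 (mod 4), (-1/97) = +1. Now have (17/97).
17 ≡ 1 (mod 4), so quadratic reciprocity gives (17/97) = (97/17). Reduce: 97 ≡ 12 (mod 17). Now have (12/17).
Factor out 2: 12 = 2^2·3. Since 17 ≡ 1 (mod 8), (2/17) = +1, and (2/17)^2 = +1. Now have (3/17).
17 ≡ 1 (mod 4), so quadratic reciprocity gives (3/17) = (17/3). Reduce: 17 ≡ 2 (mod 3). Now have (2/3).
Factor out 2: 2 = 2. Since 3 ≡ 3 (mod 8), (2/3) = -1. Now have -(1/3).
(1/3) = 1. Collecting the sign factors: -1.
(-17/97) = -1, and 97 is prime, so -17 is not a quadratic residue mod 97.

no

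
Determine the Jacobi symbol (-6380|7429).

(-6380|7429)
  = (1049|7429)    [-6380 ≡ 1049 mod 7429]
  = (7429|1049)    [QR: 1049 ≡ 1 mod 4, sign kept]
  = (86|1049)    [7429 ≡ 86 mod 1049]
  = (43|1049)    [1049 ≡ 1 mod 8 ⇒ (2|1049) = +1]
  = (1049|43)    [QR: 1049 ≡ 1 mod 4, sign kept]
  = (17|43)    [1049 ≡ 17 mod 43]
  = (43|17)    [QR: 17 ≡ 1 mod 4, sign kept]
  = (9|17)    [43 ≡ 9 mod 17]
  = (17|9)    [QR: 9 ≡ 1 mod 4, sign kept]
  = (8|9)    [17 ≡ 8 mod 9]
  = (1|9)    [9 ≡ 1 mod 8 ⇒ (2|9)^3 = +1]
  = 1    [(1|9) = 1]

1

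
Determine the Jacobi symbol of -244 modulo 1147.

Reduce the numerator: -244 ≡ 903 (mod 1147), so (-244/1147) = (903/1147).
Both 903 ≡ 3 and 1147 ≡ 3 (mod 4), so reciprocity gives (903/1147) = -(1147/903). Reduce: 1147 ≡ 244 (mod 903). Now have -(244/903).
Factor out 2: 244 = 2^2·61. Since 903 ≡ 7 (mod 8), (2/903) = +1, and (2/903)^2 = +1. Now have -(61/903).
61 ≡ 1 (mod 4), so quadratic reciprocity gives (61/903) = (903/61). Reduce: 903 ≡ 49 (mod 61). Now have -(49/61).
49 ≡ 1 (mod 4), so quadratic reciprocity gives (49/61) = (61/49). Reduce: 61 ≡ 12 (mod 49). Now have -(12/49).
Factor out 2: 12 = 2^2·3. Since 49 ≡ 1 (mod 8), (2/49) = +1, and (2/49)^2 = +1. Now have -(3/49).
49 ≡ 1 (mod 4), so quadratic reciprocity gives (3/49) = (49/3). Reduce: 49 ≡ 1 (mod 3). Now have -(1/3).
(1/3) = 1. Collecting the sign factors: -1.

-1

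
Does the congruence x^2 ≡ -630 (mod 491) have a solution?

no

Pull out -1: (-630/491) = (-1/491)·(630/491). Since 491 ≡ 3 (mod 4), (-1/491) = -1. Now have -(630/491).
Reduce the numerator: 630 ≡ 139 (mod 491), so (630/491) = (139/491).
Both 139 ≡ 3 and 491 ≡ 3 (mod 4), so reciprocity gives (139/491) = -(491/139). Reduce: 491 ≡ 74 (mod 139). Now have (74/139).
Factor out 2: 74 = 2·37. Since 139 ≡ 3 (mod 8), (2/139) = -1. Now have -(37/139).
37 ≡ 1 (mod 4), so quadratic reciprocity gives (37/139) = (139/37). Reduce: 139 ≡ 28 (mod 37). Now have -(28/37).
Factor out 2: 28 = 2^2·7. Since 37 ≡ 5 (mod 8), (2/37) = -1, and (2/37)^2 = +1. Now have -(7/37).
37 ≡ 1 (mod 4), so quadratic reciprocity gives (7/37) = (37/7). Reduce: 37 ≡ 2 (mod 7). Now have -(2/7).
Factor out 2: 2 = 2. Since 7 ≡ 7 (mod 8), (2/7) = +1. Now have -(1/7).
(1/7) = 1. Collecting the sign factors: -1.
(-630/491) = -1, and 491 is prime, so -630 is not a quadratic residue mod 491.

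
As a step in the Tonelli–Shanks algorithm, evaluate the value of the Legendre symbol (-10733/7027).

1

(-10733/7027)
  = (3321/7027)    [-10733 ≡ 3321 mod 7027]
  = (7027/3321)    [QR: 3321 ≡ 1 mod 4, sign kept]
  = (385/3321)    [7027 ≡ 385 mod 3321]
  = (3321/385)    [QR: 385 ≡ 1 mod 4, sign kept]
  = (241/385)    [3321 ≡ 241 mod 385]
  = (385/241)    [QR: 241 ≡ 1 mod 4, sign kept]
  = (144/241)    [385 ≡ 144 mod 241]
  = (9/241)    [241 ≡ 1 mod 8 ⇒ (2/241)^4 = +1]
  = (241/9)    [QR: 9 ≡ 1 mod 4, sign kept]
  = (7/9)    [241 ≡ 7 mod 9]
  = (9/7)    [QR: 9 ≡ 1 mod 4, sign kept]
  = (2/7)    [9 ≡ 2 mod 7]
  = (1/7)    [7 ≡ 7 mod 8 ⇒ (2/7) = +1]
  = 1    [(1/7) = 1]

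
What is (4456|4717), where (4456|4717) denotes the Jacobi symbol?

-1

Factor out 2: 4456 = 2^3·557. Since 4717 ≡ 5 (mod 8), (2|4717) = -1, and (2|4717)^3 = -1. Now have -(557|4717).
557 ≡ 1 (mod 4), so quadratic reciprocity gives (557|4717) = (4717|557). Reduce: 4717 ≡ 261 (mod 557). Now have -(261|557).
261 ≡ 1 (mod 4), so quadratic reciprocity gives (261|557) = (557|261). Reduce: 557 ≡ 35 (mod 261). Now have -(35|261).
261 ≡ 1 (mod 4), so quadratic reciprocity gives (35|261) = (261|35). Reduce: 261 ≡ 16 (mod 35). Now have -(16|35).
Factor out 2: 16 = 2^4. Since 35 ≡ 3 (mod 8), (2|35) = -1, and (2|35)^4 = +1. Now have -(1|35).
(1|35) = 1. Collecting the sign factors: -1.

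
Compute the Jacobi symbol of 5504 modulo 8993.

1

Factor out 2: 5504 = 2^7·43. Since 8993 ≡ 1 (mod 8), (2 / 8993) = +1, and (2 / 8993)^7 = +1. Now have (43 / 8993).
8993 ≡ 1 (mod 4), so quadratic reciprocity gives (43 / 8993) = (8993 / 43). Reduce: 8993 ≡ 6 (mod 43). Now have (6 / 43).
Factor out 2: 6 = 2·3. Since 43 ≡ 3 (mod 8), (2 / 43) = -1. Now have -(3 / 43).
Both 3 ≡ 3 and 43 ≡ 3 (mod 4), so reciprocity gives (3 / 43) = -(43 / 3). Reduce: 43 ≡ 1 (mod 3). Now have (1 / 3).
(1 / 3) = 1. Collecting the sign factors: 1.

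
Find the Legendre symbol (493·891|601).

By multiplicativity, (493·891|601) = (493|601)·(891|601).
First factor (493|601):
493 ≡ 1 (mod 4), so quadratic reciprocity gives (493|601) = (601|493). Reduce: 601 ≡ 108 (mod 493). Now have (108|493).
Factor out 2: 108 = 2^2·27. Since 493 ≡ 5 (mod 8), (2|493) = -1, and (2|493)^2 = +1. Now have (27|493).
493 ≡ 1 (mod 4), so quadratic reciprocity gives (27|493) = (493|27). Reduce: 493 ≡ 7 (mod 27). Now have (7|27).
Both 7 ≡ 3 and 27 ≡ 3 (mod 4), so reciprocity gives (7|27) = -(27|7). Reduce: 27 ≡ 6 (mod 7). Now have -(6|7).
Factor out 2: 6 = 2·3. Since 7 ≡ 7 (mod 8), (2|7) = +1. Now have -(3|7).
Both 3 ≡ 3 and 7 ≡ 3 (mod 4), so reciprocity gives (3|7) = -(7|3). Reduce: 7 ≡ 1 (mod 3). Now have (1|3).
(1|3) = 1. Collecting the sign factors: 1.
Second factor (891|601):
Reduce the numerator: 891 ≡ 290 (mod 601), so (891|601) = (290|601).
Factor out 2: 290 = 2·145. Since 601 ≡ 1 (mod 8), (2|601) = +1. Now have (145|601).
145 ≡ 1 (mod 4), so quadratic reciprocity gives (145|601) = (601|145). Reduce: 601 ≡ 21 (mod 145). Now have (21|145).
21 ≡ 1 (mod 4), so quadratic reciprocity gives (21|145) = (145|21). Reduce: 145 ≡ 19 (mod 21). Now have (19|21).
21 ≡ 1 (mod 4), so quadratic reciprocity gives (19|21) = (21|19). Reduce: 21 ≡ 2 (mod 19). Now have (2|19).
Factor out 2: 2 = 2. Since 19 ≡ 3 (mod 8), (2|19) = -1. Now have -(1|19).
(1|19) = 1. Collecting the sign factors: -1.
Product: (1)·(-1) = -1.

-1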